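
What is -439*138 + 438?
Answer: -60144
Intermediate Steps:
-439*138 + 438 = -60582 + 438 = -60144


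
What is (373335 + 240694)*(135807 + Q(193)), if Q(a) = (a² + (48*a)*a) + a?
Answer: 1204234288829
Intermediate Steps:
Q(a) = a + 49*a² (Q(a) = (a² + 48*a²) + a = 49*a² + a = a + 49*a²)
(373335 + 240694)*(135807 + Q(193)) = (373335 + 240694)*(135807 + 193*(1 + 49*193)) = 614029*(135807 + 193*(1 + 9457)) = 614029*(135807 + 193*9458) = 614029*(135807 + 1825394) = 614029*1961201 = 1204234288829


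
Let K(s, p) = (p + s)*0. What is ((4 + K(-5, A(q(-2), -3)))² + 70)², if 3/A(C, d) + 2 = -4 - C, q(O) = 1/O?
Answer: 7396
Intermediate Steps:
q(O) = 1/O
A(C, d) = 3/(-6 - C) (A(C, d) = 3/(-2 + (-4 - C)) = 3/(-6 - C))
K(s, p) = 0
((4 + K(-5, A(q(-2), -3)))² + 70)² = ((4 + 0)² + 70)² = (4² + 70)² = (16 + 70)² = 86² = 7396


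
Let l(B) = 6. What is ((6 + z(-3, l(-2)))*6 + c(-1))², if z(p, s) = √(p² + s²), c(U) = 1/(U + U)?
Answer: 11521/4 + 1278*√5 ≈ 5737.9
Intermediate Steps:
c(U) = 1/(2*U)
((6 + z(-3, l(-2)))*6 + c(-1))² = ((6 + √((-3)² + 6²))*6 + (½)/(-1))² = ((6 + √(9 + 36))*6 + (½)*(-1))² = ((6 + √45)*6 - ½)² = ((6 + 3*√5)*6 - ½)² = ((36 + 18*√5) - ½)² = (71/2 + 18*√5)²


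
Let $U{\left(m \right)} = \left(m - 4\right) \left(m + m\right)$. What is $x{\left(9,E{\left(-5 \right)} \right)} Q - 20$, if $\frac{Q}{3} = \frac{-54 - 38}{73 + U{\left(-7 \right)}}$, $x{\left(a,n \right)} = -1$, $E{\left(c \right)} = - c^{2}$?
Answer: $- \frac{4264}{227} \approx -18.784$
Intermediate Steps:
$U{\left(m \right)} = 2 m \left(-4 + m\right)$ ($U{\left(m \right)} = \left(-4 + m\right) 2 m = 2 m \left(-4 + m\right)$)
$Q = - \frac{276}{227}$ ($Q = 3 \frac{-54 - 38}{73 + 2 \left(-7\right) \left(-4 - 7\right)} = 3 \left(- \frac{92}{73 + 2 \left(-7\right) \left(-11\right)}\right) = 3 \left(- \frac{92}{73 + 154}\right) = 3 \left(- \frac{92}{227}\right) = - \frac{276}{227} \approx -1.2159$)
$x{\left(9,E{\left(-5 \right)} \right)} Q - 20 = \left(-1\right) \left(- \frac{276}{227}\right) - 20 = \frac{276}{227} - 20 = - \frac{4264}{227}$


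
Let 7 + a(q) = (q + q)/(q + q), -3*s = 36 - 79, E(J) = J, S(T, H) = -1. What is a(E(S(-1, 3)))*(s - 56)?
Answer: 250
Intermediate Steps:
s = 43/3 (s = -(36 - 79)/3 = -1/3*(-43) = 43/3 ≈ 14.333)
a(q) = -6 (a(q) = -7 + (q + q)/(q + q) = -7 + (2*q)/((2*q)) = -7 + (2*q)*(1/(2*q)) = -7 + 1 = -6)
a(E(S(-1, 3)))*(s - 56) = -6*(43/3 - 56) = -6*(-125/3) = 250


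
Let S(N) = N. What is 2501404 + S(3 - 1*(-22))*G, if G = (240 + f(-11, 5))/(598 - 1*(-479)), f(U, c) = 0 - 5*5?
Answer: 2694017483/1077 ≈ 2.5014e+6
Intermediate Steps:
f(U, c) = -25 (f(U, c) = 0 - 25 = -25)
G = 215/1077 (G = (240 - 25)/(598 - 1*(-479)) = 215/(598 + 479) = 215/1077 ≈ 0.19963)
2501404 + S(3 - 1*(-22))*G = 2501404 + (3 - 1*(-22))*(215/1077) = 2501404 + (3 + 22)*(215/1077) = 2501404 + 25*(215/1077) = 2501404 + 5375/1077 = 2694017483/1077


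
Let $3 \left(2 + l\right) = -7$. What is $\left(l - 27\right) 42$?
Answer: $-1316$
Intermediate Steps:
$l = - \frac{13}{3}$ ($l = -2 + \frac{1}{3} \left(-7\right) = -2 - \frac{7}{3} = - \frac{13}{3} \approx -4.3333$)
$\left(l - 27\right) 42 = \left(- \frac{13}{3} - 27\right) 42 = \left(- \frac{94}{3}\right) 42 = -1316$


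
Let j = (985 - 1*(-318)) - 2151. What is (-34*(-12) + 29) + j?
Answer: -411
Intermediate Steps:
j = -848 (j = (985 + 318) - 2151 = 1303 - 2151 = -848)
(-34*(-12) + 29) + j = (-34*(-12) + 29) - 848 = (408 + 29) - 848 = 437 - 848 = -411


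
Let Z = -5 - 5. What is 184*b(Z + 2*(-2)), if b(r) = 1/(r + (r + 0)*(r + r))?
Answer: 92/189 ≈ 0.48677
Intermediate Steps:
Z = -10
b(r) = 1/(r + 2*r²) (b(r) = 1/(r + r*(2*r)) = 1/(r + 2*r²))
184*b(Z + 2*(-2)) = 184*(1/((-10 + 2*(-2))*(1 + 2*(-10 + 2*(-2))))) = 184*(1/((-10 - 4)*(1 + 2*(-10 - 4)))) = 184*(1/((-14)*(1 + 2*(-14)))) = 184*(-1/(14*(1 - 28))) = 184*(-1/14/(-27)) = 184*(-1/14*(-1/27)) = 184*(1/378) = 92/189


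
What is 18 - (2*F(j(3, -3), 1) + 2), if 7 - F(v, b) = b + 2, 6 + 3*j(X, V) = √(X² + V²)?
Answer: 8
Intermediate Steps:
j(X, V) = -2 + √(V² + X²)/3 (j(X, V) = -2 + √(X² + V²)/3 = -2 + √(V² + X²)/3)
F(v, b) = 5 - b (F(v, b) = 7 - (b + 2) = 7 - (2 + b) = 7 + (-2 - b) = 5 - b)
18 - (2*F(j(3, -3), 1) + 2) = 18 - (2*(5 - 1*1) + 2) = 18 - (2*(5 - 1) + 2) = 18 - (2*4 + 2) = 18 - (8 + 2) = 18 - 1*10 = 18 - 10 = 8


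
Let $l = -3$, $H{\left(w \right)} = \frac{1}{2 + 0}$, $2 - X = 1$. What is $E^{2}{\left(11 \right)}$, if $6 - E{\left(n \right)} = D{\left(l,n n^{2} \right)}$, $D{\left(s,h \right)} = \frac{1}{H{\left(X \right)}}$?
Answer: $16$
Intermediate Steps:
$X = 1$ ($X = 2 - 1 = 1$)
$H{\left(w \right)} = \frac{1}{2}$
$D{\left(s,h \right)} = 2$ ($D{\left(s,h \right)} = \frac{1}{\frac{1}{2}} = 2$)
$E{\left(n \right)} = 4$ ($E{\left(n \right)} = 6 - 2 = 4$)
$E^{2}{\left(11 \right)} = 4^{2} = 16$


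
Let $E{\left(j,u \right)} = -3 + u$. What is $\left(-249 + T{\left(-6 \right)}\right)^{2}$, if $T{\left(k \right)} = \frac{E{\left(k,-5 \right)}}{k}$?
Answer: $\frac{552049}{9} \approx 61339.0$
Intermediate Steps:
$T{\left(k \right)} = - \frac{8}{k}$ ($T{\left(k \right)} = \frac{-3 - 5}{k} = - \frac{8}{k}$)
$\left(-249 + T{\left(-6 \right)}\right)^{2} = \left(-249 - \frac{8}{-6}\right)^{2} = \left(-249 - - \frac{4}{3}\right)^{2} = \left(-249 + \frac{4}{3}\right)^{2} = \left(- \frac{743}{3}\right)^{2} = \frac{552049}{9}$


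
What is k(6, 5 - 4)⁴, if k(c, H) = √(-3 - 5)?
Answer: 64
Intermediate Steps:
k(c, H) = 2*I*√2 (k(c, H) = √(-8) = 2*I*√2)
k(6, 5 - 4)⁴ = (2*I*√2)⁴ = 64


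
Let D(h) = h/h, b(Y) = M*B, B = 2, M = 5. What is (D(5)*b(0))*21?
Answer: 210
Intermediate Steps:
b(Y) = 10 (b(Y) = 5*2 = 10)
D(h) = 1
(D(5)*b(0))*21 = (1*10)*21 = 10*21 = 210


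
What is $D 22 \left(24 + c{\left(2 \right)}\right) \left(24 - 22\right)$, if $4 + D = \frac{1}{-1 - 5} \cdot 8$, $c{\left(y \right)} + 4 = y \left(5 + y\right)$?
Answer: $- \frac{23936}{3} \approx -7978.7$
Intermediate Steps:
$c{\left(y \right)} = -4 + y \left(5 + y\right)$
$D = - \frac{16}{3}$ ($D = -4 + \frac{1}{-1 - 5} \cdot 8 = -4 + \frac{1}{-6} \cdot 8 = -4 - \frac{4}{3} = - \frac{16}{3} \approx -5.3333$)
$D 22 \left(24 + c{\left(2 \right)}\right) \left(24 - 22\right) = \left(- \frac{16}{3}\right) 22 \left(24 + \left(-4 + 2^{2} + 5 \cdot 2\right)\right) \left(24 - 22\right) = - \frac{352 \left(24 + \left(-4 + 4 + 10\right)\right) 2}{3} = - \frac{352 \left(24 + 10\right) 2}{3} = - \frac{352 \cdot 34 \cdot 2}{3} = \left(- \frac{352}{3}\right) 68 = - \frac{23936}{3}$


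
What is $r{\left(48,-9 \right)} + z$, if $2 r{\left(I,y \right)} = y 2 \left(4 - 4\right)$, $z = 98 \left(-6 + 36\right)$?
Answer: $2940$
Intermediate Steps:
$z = 2940$ ($z = 98 \cdot 30 = 2940$)
$r{\left(I,y \right)} = 0$ ($r{\left(I,y \right)} = \frac{y 2 \left(4 - 4\right)}{2} = \frac{y 2 \cdot 0}{2} = \frac{y 0}{2} = \frac{1}{2} \cdot 0 = 0$)
$r{\left(48,-9 \right)} + z = 0 + 2940 = 2940$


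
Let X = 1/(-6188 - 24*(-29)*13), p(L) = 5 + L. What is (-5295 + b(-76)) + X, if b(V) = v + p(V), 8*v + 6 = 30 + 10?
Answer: -3833651/715 ≈ -5361.8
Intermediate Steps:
v = 17/4 (v = -¾ + (30 + 10)/8 = -¾ + (⅛)*40 = -¾ + 5 = 17/4 ≈ 4.2500)
X = 1/2860 (X = 1/(-6188 + 696*13) = 1/(-6188 + 9048) = 1/2860 ≈ 0.00034965)
b(V) = 37/4 + V (b(V) = 17/4 + (5 + V) = 37/4 + V)
(-5295 + b(-76)) + X = (-5295 + (37/4 - 76)) + 1/2860 = (-5295 - 267/4) + 1/2860 = -21447/4 + 1/2860 = -3833651/715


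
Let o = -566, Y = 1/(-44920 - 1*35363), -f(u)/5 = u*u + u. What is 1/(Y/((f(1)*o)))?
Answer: -454401780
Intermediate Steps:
f(u) = -5*u - 5*u² (f(u) = -5*(u*u + u) = -5*(u² + u) = -5*(u + u²) = -5*u - 5*u²)
Y = -1/80283 (Y = 1/(-44920 - 35363) = 1/(-80283) = -1/80283 ≈ -1.2456e-5)
1/(Y/((f(1)*o))) = 1/(-1/(2830*(1 + 1))/80283) = 1/(-1/(80283*(-5*1*2*(-566)))) = 1/(-1/(80283*((-10*(-566))))) = 1/(-1/80283/5660) = 1/(-1/80283*1/5660) = 1/(-1/454401780) = -454401780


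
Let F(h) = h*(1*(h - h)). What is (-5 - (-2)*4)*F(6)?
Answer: 0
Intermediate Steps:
F(h) = 0 (F(h) = h*(1*0) = h*0 = 0)
(-5 - (-2)*4)*F(6) = (-5 - (-2)*4)*0 = (-5 - 1*(-8))*0 = (-5 + 8)*0 = 3*0 = 0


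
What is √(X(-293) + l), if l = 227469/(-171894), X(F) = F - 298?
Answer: I*√1944633441418/57298 ≈ 24.338*I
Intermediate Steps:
X(F) = -298 + F
l = -75823/57298 (l = 227469*(-1/171894) = -75823/57298 ≈ -1.3233)
√(X(-293) + l) = √((-298 - 293) - 75823/57298) = √(-591 - 75823/57298) = √(-33938941/57298) = I*√1944633441418/57298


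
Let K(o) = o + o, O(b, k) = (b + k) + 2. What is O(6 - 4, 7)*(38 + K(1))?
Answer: 440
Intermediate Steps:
O(b, k) = 2 + b + k
K(o) = 2*o
O(6 - 4, 7)*(38 + K(1)) = (2 + (6 - 4) + 7)*(38 + 2*1) = (2 + 2 + 7)*(38 + 2) = 11*40 = 440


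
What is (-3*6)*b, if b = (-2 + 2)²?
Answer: 0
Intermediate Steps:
b = 0 (b = 0² = 0)
(-3*6)*b = -3*6*0 = -18*0 = 0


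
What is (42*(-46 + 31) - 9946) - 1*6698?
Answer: -17274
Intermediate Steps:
(42*(-46 + 31) - 9946) - 1*6698 = (42*(-15) - 9946) - 6698 = (-630 - 9946) - 6698 = -10576 - 6698 = -17274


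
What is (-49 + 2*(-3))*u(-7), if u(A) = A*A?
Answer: -2695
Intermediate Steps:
u(A) = A²
(-49 + 2*(-3))*u(-7) = (-49 + 2*(-3))*(-7)² = (-49 - 6)*49 = -55*49 = -2695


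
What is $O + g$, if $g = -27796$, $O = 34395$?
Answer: $6599$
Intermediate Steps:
$O + g = 34395 - 27796 = 6599$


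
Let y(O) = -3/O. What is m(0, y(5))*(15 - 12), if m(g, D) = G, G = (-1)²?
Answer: 3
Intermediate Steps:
G = 1
m(g, D) = 1
m(0, y(5))*(15 - 12) = 1*(15 - 12) = 1*3 = 3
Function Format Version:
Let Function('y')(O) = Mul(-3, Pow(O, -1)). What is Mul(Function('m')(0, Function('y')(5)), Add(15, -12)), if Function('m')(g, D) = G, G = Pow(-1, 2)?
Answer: 3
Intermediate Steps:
G = 1
Function('m')(g, D) = 1
Mul(Function('m')(0, Function('y')(5)), Add(15, -12)) = Mul(1, Add(15, -12)) = Mul(1, 3) = 3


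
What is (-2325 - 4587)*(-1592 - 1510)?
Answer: 21441024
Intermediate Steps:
(-2325 - 4587)*(-1592 - 1510) = -6912*(-3102) = 21441024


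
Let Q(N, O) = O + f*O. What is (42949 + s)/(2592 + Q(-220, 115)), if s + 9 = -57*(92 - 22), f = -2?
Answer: 38950/2477 ≈ 15.725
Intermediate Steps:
Q(N, O) = -O (Q(N, O) = O - 2*O = -O)
s = -3999 (s = -9 - 57*(92 - 22) = -9 - 57*70 = -9 - 3990 = -3999)
(42949 + s)/(2592 + Q(-220, 115)) = (42949 - 3999)/(2592 - 1*115) = 38950/(2592 - 115) = 38950/2477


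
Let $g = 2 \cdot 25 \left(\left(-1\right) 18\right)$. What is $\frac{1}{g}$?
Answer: $- \frac{1}{900} \approx -0.0011111$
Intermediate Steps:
$g = -900$ ($g = 50 \left(-18\right) = -900$)
$\frac{1}{g} = \frac{1}{-900} = - \frac{1}{900}$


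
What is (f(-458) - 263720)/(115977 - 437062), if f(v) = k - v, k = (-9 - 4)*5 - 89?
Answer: 263416/321085 ≈ 0.82039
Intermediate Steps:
k = -154 (k = -13*5 - 89 = -65 - 89 = -154)
f(v) = -154 - v
(f(-458) - 263720)/(115977 - 437062) = ((-154 - 1*(-458)) - 263720)/(115977 - 437062) = ((-154 + 458) - 263720)/(-321085) = (304 - 263720)*(-1/321085) = -263416*(-1/321085) = 263416/321085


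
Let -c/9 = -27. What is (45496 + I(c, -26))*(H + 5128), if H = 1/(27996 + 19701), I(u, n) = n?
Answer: 11121517166990/47697 ≈ 2.3317e+8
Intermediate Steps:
c = 243 (c = -9*(-27) = 243)
H = 1/47697 ≈ 2.0966e-5
(45496 + I(c, -26))*(H + 5128) = (45496 - 26)*(1/47697 + 5128) = 45470*(244590217/47697) = 11121517166990/47697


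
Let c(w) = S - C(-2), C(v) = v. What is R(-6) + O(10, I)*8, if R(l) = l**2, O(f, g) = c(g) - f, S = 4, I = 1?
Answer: 4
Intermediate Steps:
c(w) = 6 (c(w) = 4 - 1*(-2) = 4 + 2 = 6)
O(f, g) = 6 - f
R(-6) + O(10, I)*8 = (-6)**2 + (6 - 1*10)*8 = 36 + (6 - 10)*8 = 36 - 4*8 = 36 - 32 = 4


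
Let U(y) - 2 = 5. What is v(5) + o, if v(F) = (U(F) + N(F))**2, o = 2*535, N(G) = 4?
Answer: 1191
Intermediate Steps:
U(y) = 7 (U(y) = 2 + 5 = 7)
o = 1070
v(F) = 121 (v(F) = (7 + 4)**2 = 11**2 = 121)
v(5) + o = 121 + 1070 = 1191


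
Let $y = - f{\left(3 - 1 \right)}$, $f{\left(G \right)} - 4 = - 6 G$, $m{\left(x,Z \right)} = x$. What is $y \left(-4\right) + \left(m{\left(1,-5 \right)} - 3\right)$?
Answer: $-34$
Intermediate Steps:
$f{\left(G \right)} = 4 - 6 G$
$y = 8$ ($y = - (4 - 6 \left(3 - 1\right)) = - (4 - 12) = \left(-1\right) \left(-8\right) = 8$)
$y \left(-4\right) + \left(m{\left(1,-5 \right)} - 3\right) = 8 \left(-4\right) + \left(1 - 3\right) = -32 - 2 = -34$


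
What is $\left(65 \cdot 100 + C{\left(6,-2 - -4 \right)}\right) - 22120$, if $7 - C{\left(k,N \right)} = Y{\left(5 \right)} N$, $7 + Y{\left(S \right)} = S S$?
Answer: $-15649$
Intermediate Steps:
$Y{\left(S \right)} = -7 + S^{2}$ ($Y{\left(S \right)} = -7 + S S = -7 + S^{2}$)
$C{\left(k,N \right)} = 7 - 18 N$ ($C{\left(k,N \right)} = 7 - \left(-7 + 5^{2}\right) N = 7 - \left(-7 + 25\right) N = 7 - 18 N$)
$\left(65 \cdot 100 + C{\left(6,-2 - -4 \right)}\right) - 22120 = \left(65 \cdot 100 + \left(7 - 18 \left(-2 - -4\right)\right)\right) - 22120 = \left(6500 + \left(7 - 18 \left(-2 + 4\right)\right)\right) - 22120 = \left(6500 + \left(7 - 36\right)\right) - 22120 = \left(6500 - 29\right) - 22120 = 6471 - 22120 = -15649$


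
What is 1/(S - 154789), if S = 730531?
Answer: 1/575742 ≈ 1.7369e-6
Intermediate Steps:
1/(S - 154789) = 1/(730531 - 154789) = 1/575742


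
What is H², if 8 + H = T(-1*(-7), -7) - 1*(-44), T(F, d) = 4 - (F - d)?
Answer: 676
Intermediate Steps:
T(F, d) = 4 + d - F (T(F, d) = 4 + (d - F) = 4 + d - F)
H = 26 (H = -8 + ((4 - 7 - (-1)*(-7)) - 1*(-44)) = -8 + ((4 - 7 - 1*7) + 44) = -8 + ((4 - 7 - 7) + 44) = -8 + (-10 + 44) = -8 + 34 = 26)
H² = 26² = 676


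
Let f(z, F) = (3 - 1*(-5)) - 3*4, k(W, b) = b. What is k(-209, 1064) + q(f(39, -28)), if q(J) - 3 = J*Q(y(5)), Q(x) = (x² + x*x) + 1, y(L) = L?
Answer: 863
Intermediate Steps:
Q(x) = 1 + 2*x² (Q(x) = (x² + x²) + 1 = 2*x² + 1 = 1 + 2*x²)
f(z, F) = -4 (f(z, F) = (3 + 5) - 12 = 8 - 12 = -4)
q(J) = 3 + 51*J (q(J) = 3 + J*(1 + 2*5²) = 3 + J*(1 + 2*25) = 3 + J*(1 + 50) = 3 + J*51 = 3 + 51*J)
k(-209, 1064) + q(f(39, -28)) = 1064 + (3 + 51*(-4)) = 1064 + (3 - 204) = 1064 - 201 = 863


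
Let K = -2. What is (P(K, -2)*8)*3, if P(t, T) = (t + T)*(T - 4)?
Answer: 576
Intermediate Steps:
P(t, T) = (-4 + T)*(T + t) (P(t, T) = (T + t)*(-4 + T) = (-4 + T)*(T + t))
(P(K, -2)*8)*3 = (((-2)**2 - 4*(-2) - 4*(-2) - 2*(-2))*8)*3 = ((4 + 8 + 8 + 4)*8)*3 = (24*8)*3 = 192*3 = 576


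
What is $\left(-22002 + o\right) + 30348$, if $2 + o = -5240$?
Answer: $3104$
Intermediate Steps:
$o = -5242$ ($o = -2 - 5240 = -5242$)
$\left(-22002 + o\right) + 30348 = \left(-22002 - 5242\right) + 30348 = -27244 + 30348 = 3104$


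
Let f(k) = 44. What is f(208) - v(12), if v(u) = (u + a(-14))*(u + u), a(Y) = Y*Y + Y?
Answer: -4612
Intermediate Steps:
a(Y) = Y + Y² (a(Y) = Y² + Y = Y + Y²)
v(u) = 2*u*(182 + u) (v(u) = (u - 14*(1 - 14))*(u + u) = (u - 14*(-13))*(2*u) = (u + 182)*(2*u) = (182 + u)*(2*u) = 2*u*(182 + u))
f(208) - v(12) = 44 - 2*12*(182 + 12) = 44 - 2*12*194 = 44 - 1*4656 = 44 - 4656 = -4612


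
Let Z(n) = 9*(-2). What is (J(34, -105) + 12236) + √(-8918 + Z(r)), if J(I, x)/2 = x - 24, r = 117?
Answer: 11978 + 2*I*√2234 ≈ 11978.0 + 94.53*I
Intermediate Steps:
Z(n) = -18
J(I, x) = -48 + 2*x (J(I, x) = 2*(x - 24) = 2*(-24 + x) = -48 + 2*x)
(J(34, -105) + 12236) + √(-8918 + Z(r)) = ((-48 + 2*(-105)) + 12236) + √(-8918 - 18) = ((-48 - 210) + 12236) + √(-8936) = (-258 + 12236) + 2*I*√2234 = 11978 + 2*I*√2234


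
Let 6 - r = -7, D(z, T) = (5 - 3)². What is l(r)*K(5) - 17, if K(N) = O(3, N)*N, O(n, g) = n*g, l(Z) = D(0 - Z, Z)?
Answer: 283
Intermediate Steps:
D(z, T) = 4 (D(z, T) = 2² = 4)
r = 13 (r = 6 - 1*(-7) = 6 + 7 = 13)
l(Z) = 4
O(n, g) = g*n
K(N) = 3*N² (K(N) = (N*3)*N = (3*N)*N = 3*N²)
l(r)*K(5) - 17 = 4*(3*5²) - 17 = 4*(3*25) - 17 = 4*75 - 17 = 300 - 17 = 283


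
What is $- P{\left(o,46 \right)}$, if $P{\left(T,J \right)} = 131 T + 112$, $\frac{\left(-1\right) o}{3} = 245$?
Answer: $96173$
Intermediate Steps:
$o = -735$ ($o = \left(-3\right) 245 = -735$)
$P{\left(T,J \right)} = 112 + 131 T$
$- P{\left(o,46 \right)} = - (112 + 131 \left(-735\right)) = - (112 - 96285) = \left(-1\right) \left(-96173\right) = 96173$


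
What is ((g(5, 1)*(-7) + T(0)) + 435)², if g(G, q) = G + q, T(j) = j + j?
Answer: 154449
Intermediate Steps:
T(j) = 2*j
((g(5, 1)*(-7) + T(0)) + 435)² = (((5 + 1)*(-7) + 2*0) + 435)² = ((6*(-7) + 0) + 435)² = ((-42 + 0) + 435)² = (-42 + 435)² = 393² = 154449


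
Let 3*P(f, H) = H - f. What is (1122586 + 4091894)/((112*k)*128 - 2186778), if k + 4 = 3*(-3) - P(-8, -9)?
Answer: -7821720/3552551 ≈ -2.2017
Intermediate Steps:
P(f, H) = -f/3 + H/3 (P(f, H) = (H - f)/3 = -f/3 + H/3)
k = -38/3 (k = -4 + (3*(-3) - (-1/3*(-8) + (1/3)*(-9))) = -4 + (-9 - (8/3 - 3)) = -4 + (-9 - 1*(-1/3)) = -4 + (-9 + 1/3) = -4 - 26/3 = -38/3 ≈ -12.667)
(1122586 + 4091894)/((112*k)*128 - 2186778) = (1122586 + 4091894)/((112*(-38/3))*128 - 2186778) = 5214480/(-4256/3*128 - 2186778) = 5214480/(-544768/3 - 2186778) = 5214480/(-7105102/3) = 5214480*(-3/7105102) = -7821720/3552551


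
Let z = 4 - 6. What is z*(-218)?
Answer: 436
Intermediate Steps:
z = -2
z*(-218) = -2*(-218) = 436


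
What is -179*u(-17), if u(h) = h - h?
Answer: 0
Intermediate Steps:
u(h) = 0
-179*u(-17) = -179*0 = 0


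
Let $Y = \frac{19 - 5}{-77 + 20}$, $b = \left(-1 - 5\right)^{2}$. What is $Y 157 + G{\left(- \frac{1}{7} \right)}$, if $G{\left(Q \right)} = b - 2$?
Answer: $- \frac{260}{57} \approx -4.5614$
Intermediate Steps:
$b = 36$ ($b = \left(-6\right)^{2} = 36$)
$G{\left(Q \right)} = 34$ ($G{\left(Q \right)} = 36 - 2 = 34$)
$Y = - \frac{14}{57}$ ($Y = \frac{14}{-57} = 14 \left(- \frac{1}{57}\right) = - \frac{14}{57} \approx -0.24561$)
$Y 157 + G{\left(- \frac{1}{7} \right)} = \left(- \frac{14}{57}\right) 157 + 34 = - \frac{2198}{57} + 34 = - \frac{260}{57}$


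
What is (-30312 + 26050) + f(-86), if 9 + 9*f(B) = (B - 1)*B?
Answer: -10295/3 ≈ -3431.7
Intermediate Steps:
f(B) = -1 + B*(-1 + B)/9 (f(B) = -1 + ((B - 1)*B)/9 = -1 + ((-1 + B)*B)/9 = -1 + (B*(-1 + B))/9 = -1 + B*(-1 + B)/9)
(-30312 + 26050) + f(-86) = (-30312 + 26050) + (-1 - ⅑*(-86) + (⅑)*(-86)²) = -4262 + (-1 + 86/9 + (⅑)*7396) = -4262 + (-1 + 86/9 + 7396/9) = -4262 + 2491/3 = -10295/3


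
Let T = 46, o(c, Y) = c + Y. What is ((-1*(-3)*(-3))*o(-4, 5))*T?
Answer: -414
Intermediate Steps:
o(c, Y) = Y + c
((-1*(-3)*(-3))*o(-4, 5))*T = ((-1*(-3)*(-3))*(5 - 4))*46 = ((3*(-3))*1)*46 = -9*1*46 = -9*46 = -414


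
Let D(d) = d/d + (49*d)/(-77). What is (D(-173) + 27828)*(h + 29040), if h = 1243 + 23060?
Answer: 16393904190/11 ≈ 1.4904e+9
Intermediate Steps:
h = 24303
D(d) = 1 - 7*d/11 (D(d) = 1 + (49*d)*(-1/77) = 1 - 7*d/11)
(D(-173) + 27828)*(h + 29040) = ((1 - 7/11*(-173)) + 27828)*(24303 + 29040) = ((1 + 1211/11) + 27828)*53343 = (1222/11 + 27828)*53343 = (307330/11)*53343 = 16393904190/11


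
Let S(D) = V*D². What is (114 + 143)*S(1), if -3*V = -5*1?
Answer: 1285/3 ≈ 428.33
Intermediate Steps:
V = 5/3 (V = -(-5)/3 = -⅓*(-5) = 5/3 ≈ 1.6667)
S(D) = 5*D²/3
(114 + 143)*S(1) = (114 + 143)*((5/3)*1²) = 257*((5/3)*1) = 257*(5/3) = 1285/3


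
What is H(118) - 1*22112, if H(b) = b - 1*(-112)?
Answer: -21882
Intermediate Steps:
H(b) = 112 + b (H(b) = b + 112 = 112 + b)
H(118) - 1*22112 = (112 + 118) - 1*22112 = 230 - 22112 = -21882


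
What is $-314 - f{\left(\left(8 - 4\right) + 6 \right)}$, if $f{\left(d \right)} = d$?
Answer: $-324$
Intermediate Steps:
$-314 - f{\left(\left(8 - 4\right) + 6 \right)} = -314 - \left(\left(8 - 4\right) + 6\right) = -314 - \left(4 + 6\right) = -314 - 10 = -324$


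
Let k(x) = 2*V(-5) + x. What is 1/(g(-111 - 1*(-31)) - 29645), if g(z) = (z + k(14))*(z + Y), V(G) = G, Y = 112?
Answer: -1/32077 ≈ -3.1175e-5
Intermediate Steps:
k(x) = -10 + x (k(x) = 2*(-5) + x = -10 + x)
g(z) = (4 + z)*(112 + z) (g(z) = (z + (-10 + 14))*(z + 112) = (z + 4)*(112 + z) = (4 + z)*(112 + z))
1/(g(-111 - 1*(-31)) - 29645) = 1/((448 + (-111 - 1*(-31))² + 116*(-111 - 1*(-31))) - 29645) = 1/((448 + (-111 + 31)² + 116*(-111 + 31)) - 29645) = 1/((448 + (-80)² + 116*(-80)) - 29645) = 1/((448 + 6400 - 9280) - 29645) = 1/(-2432 - 29645) = 1/(-32077) = -1/32077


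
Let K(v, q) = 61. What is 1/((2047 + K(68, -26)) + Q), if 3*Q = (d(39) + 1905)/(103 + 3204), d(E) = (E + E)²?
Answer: 3307/6973819 ≈ 0.00047420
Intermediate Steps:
d(E) = 4*E² (d(E) = (2*E)² = 4*E²)
Q = 2663/3307 (Q = ((4*39² + 1905)/(103 + 3204))/3 = ((4*1521 + 1905)/3307)/3 = ((6084 + 1905)*(1/3307))/3 = (7989*(1/3307))/3 = (⅓)*(7989/3307) = 2663/3307 ≈ 0.80526)
1/((2047 + K(68, -26)) + Q) = 1/((2047 + 61) + 2663/3307) = 1/(2108 + 2663/3307) = 1/(6973819/3307) = 3307/6973819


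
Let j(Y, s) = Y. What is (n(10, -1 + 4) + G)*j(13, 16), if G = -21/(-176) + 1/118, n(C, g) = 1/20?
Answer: 120003/51920 ≈ 2.3113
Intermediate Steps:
n(C, g) = 1/20
G = 1327/10384 (G = -21*(-1/176) + 1*(1/118) = 21/176 + 1/118 = 1327/10384 ≈ 0.12779)
(n(10, -1 + 4) + G)*j(13, 16) = (1/20 + 1327/10384)*13 = (9231/51920)*13 = 120003/51920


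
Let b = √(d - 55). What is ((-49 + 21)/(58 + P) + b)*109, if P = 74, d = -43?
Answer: -763/33 + 763*I*√2 ≈ -23.121 + 1079.0*I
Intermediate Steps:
b = 7*I*√2 (b = √(-43 - 55) = √(-98) = 7*I*√2 ≈ 9.8995*I)
((-49 + 21)/(58 + P) + b)*109 = ((-49 + 21)/(58 + 74) + 7*I*√2)*109 = (-28/132 + 7*I*√2)*109 = (-28*1/132 + 7*I*√2)*109 = (-7/33 + 7*I*√2)*109 = -763/33 + 763*I*√2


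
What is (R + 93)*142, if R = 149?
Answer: 34364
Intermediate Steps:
(R + 93)*142 = (149 + 93)*142 = 242*142 = 34364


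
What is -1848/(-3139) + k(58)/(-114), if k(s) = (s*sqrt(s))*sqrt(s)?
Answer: -5174462/178923 ≈ -28.920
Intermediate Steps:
k(s) = s**2 (k(s) = s**(3/2)*sqrt(s) = s**2)
-1848/(-3139) + k(58)/(-114) = -1848/(-3139) + 58**2/(-114) = -1848*(-1/3139) + 3364*(-1/114) = 1848/3139 - 1682/57 = -5174462/178923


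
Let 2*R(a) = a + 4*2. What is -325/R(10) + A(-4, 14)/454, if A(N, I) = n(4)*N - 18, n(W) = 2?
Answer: -73892/2043 ≈ -36.168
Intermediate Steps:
R(a) = 4 + a/2 (R(a) = (a + 4*2)/2 = (a + 8)/2 = (8 + a)/2 = 4 + a/2)
A(N, I) = -18 + 2*N (A(N, I) = 2*N - 18 = -18 + 2*N)
-325/R(10) + A(-4, 14)/454 = -325/(4 + (1/2)*10) + (-18 + 2*(-4))/454 = -325/(4 + 5) + (-18 - 8)*(1/454) = -325/9 - 26*1/454 = -325*1/9 - 13/227 = -325/9 - 13/227 = -73892/2043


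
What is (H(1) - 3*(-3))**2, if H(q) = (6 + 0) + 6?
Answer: 441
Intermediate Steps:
H(q) = 12 (H(q) = 6 + 6 = 12)
(H(1) - 3*(-3))**2 = (12 - 3*(-3))**2 = (12 + 9)**2 = 21**2 = 441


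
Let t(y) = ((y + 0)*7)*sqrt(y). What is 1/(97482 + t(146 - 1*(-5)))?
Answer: 13926/1333433675 - 151*sqrt(151)/1333433675 ≈ 9.0522e-6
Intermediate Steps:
t(y) = 7*y**(3/2) (t(y) = (y*7)*sqrt(y) = (7*y)*sqrt(y) = 7*y**(3/2))
1/(97482 + t(146 - 1*(-5))) = 1/(97482 + 7*(146 - 1*(-5))**(3/2)) = 1/(97482 + 7*(146 + 5)**(3/2)) = 1/(97482 + 7*151**(3/2)) = 1/(97482 + 7*(151*sqrt(151))) = 1/(97482 + 1057*sqrt(151))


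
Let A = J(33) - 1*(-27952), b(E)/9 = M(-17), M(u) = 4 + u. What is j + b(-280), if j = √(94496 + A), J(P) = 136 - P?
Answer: -117 + √122551 ≈ 233.07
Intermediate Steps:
b(E) = -117 (b(E) = 9*(4 - 17) = 9*(-13) = -117)
A = 28055 (A = (136 - 1*33) - 1*(-27952) = (136 - 33) + 27952 = 103 + 27952 = 28055)
j = √122551 (j = √(94496 + 28055) = √122551 ≈ 350.07)
j + b(-280) = √122551 - 117 = -117 + √122551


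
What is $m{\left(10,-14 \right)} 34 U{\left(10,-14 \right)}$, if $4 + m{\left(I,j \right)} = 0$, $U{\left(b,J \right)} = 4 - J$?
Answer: $-2448$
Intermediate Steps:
$m{\left(I,j \right)} = -4$ ($m{\left(I,j \right)} = -4 + 0 = -4$)
$m{\left(10,-14 \right)} 34 U{\left(10,-14 \right)} = \left(-4\right) 34 \left(4 - -14\right) = - 136 \left(4 + 14\right) = \left(-136\right) 18 = -2448$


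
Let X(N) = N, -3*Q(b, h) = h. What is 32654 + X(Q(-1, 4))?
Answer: 97958/3 ≈ 32653.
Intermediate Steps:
Q(b, h) = -h/3
32654 + X(Q(-1, 4)) = 32654 - ⅓*4 = 32654 - 4/3 = 97958/3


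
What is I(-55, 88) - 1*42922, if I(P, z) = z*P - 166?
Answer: -47928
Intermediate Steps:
I(P, z) = -166 + P*z (I(P, z) = P*z - 166 = -166 + P*z)
I(-55, 88) - 1*42922 = (-166 - 55*88) - 1*42922 = (-166 - 4840) - 42922 = -5006 - 42922 = -47928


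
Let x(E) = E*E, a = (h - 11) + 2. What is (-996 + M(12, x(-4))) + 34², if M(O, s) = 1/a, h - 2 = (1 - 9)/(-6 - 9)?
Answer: 15505/97 ≈ 159.85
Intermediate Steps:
h = 38/15 (h = 2 + (1 - 9)/(-6 - 9) = 2 - 8/(-15) = 2 - 8*(-1/15) = 2 + 8/15 = 38/15 ≈ 2.5333)
a = -97/15 (a = (38/15 - 11) + 2 = -127/15 + 2 = -97/15 ≈ -6.4667)
x(E) = E²
M(O, s) = -15/97 (M(O, s) = 1/(-97/15) = -15/97)
(-996 + M(12, x(-4))) + 34² = (-996 - 15/97) + 34² = -96627/97 + 1156 = 15505/97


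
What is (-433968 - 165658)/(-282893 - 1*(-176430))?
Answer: 599626/106463 ≈ 5.6322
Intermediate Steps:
(-433968 - 165658)/(-282893 - 1*(-176430)) = -599626/(-282893 + 176430) = -599626/(-106463) = -599626*(-1/106463) = 599626/106463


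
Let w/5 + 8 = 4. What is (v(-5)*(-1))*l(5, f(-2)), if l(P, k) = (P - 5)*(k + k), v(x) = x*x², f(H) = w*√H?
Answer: 0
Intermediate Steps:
w = -20 (w = -40 + 5*4 = -40 + 20 = -20)
f(H) = -20*√H
v(x) = x³
l(P, k) = 2*k*(-5 + P) (l(P, k) = (-5 + P)*(2*k) = 2*k*(-5 + P))
(v(-5)*(-1))*l(5, f(-2)) = ((-5)³*(-1))*(2*(-20*I*√2)*(-5 + 5)) = (-125*(-1))*(2*(-20*I*√2)*0) = 125*(2*(-20*I*√2)*0) = 125*0 = 0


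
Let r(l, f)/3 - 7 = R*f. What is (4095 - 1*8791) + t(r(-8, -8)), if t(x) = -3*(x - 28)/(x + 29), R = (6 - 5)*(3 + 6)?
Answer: -780205/166 ≈ -4700.0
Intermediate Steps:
R = 9 (R = 1*9 = 9)
r(l, f) = 21 + 27*f (r(l, f) = 21 + 3*(9*f) = 21 + 27*f)
t(x) = -3*(-28 + x)/(29 + x)
(4095 - 1*8791) + t(r(-8, -8)) = (4095 - 1*8791) + 3*(28 - (21 + 27*(-8)))/(29 + (21 + 27*(-8))) = (4095 - 8791) + 3*(28 - (21 - 216))/(29 + (21 - 216)) = -4696 + 3*(28 - 1*(-195))/(29 - 195) = -4696 + 3*(28 + 195)/(-166) = -4696 + 3*(-1/166)*223 = -4696 - 669/166 = -780205/166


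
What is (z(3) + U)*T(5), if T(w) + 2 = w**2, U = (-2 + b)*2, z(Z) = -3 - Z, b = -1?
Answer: -276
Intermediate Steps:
U = -6 (U = (-2 - 1)*2 = -3*2 = -6)
T(w) = -2 + w**2
(z(3) + U)*T(5) = ((-3 - 1*3) - 6)*(-2 + 5**2) = ((-3 - 3) - 6)*(-2 + 25) = (-6 - 6)*23 = -12*23 = -276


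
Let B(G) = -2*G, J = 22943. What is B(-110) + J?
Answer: 23163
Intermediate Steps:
B(-110) + J = -2*(-110) + 22943 = 220 + 22943 = 23163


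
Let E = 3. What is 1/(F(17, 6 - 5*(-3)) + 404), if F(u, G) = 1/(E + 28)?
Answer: 31/12525 ≈ 0.0024750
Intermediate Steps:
F(u, G) = 1/31 (F(u, G) = 1/(3 + 28) = 1/31)
1/(F(17, 6 - 5*(-3)) + 404) = 1/(1/31 + 404) = 1/(12525/31) = 31/12525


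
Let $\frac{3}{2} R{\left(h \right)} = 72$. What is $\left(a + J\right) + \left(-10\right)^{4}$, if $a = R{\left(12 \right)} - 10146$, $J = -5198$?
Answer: $-5296$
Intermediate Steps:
$R{\left(h \right)} = 48$ ($R{\left(h \right)} = \frac{2}{3} \cdot 72 = 48$)
$a = -10098$ ($a = 48 - 10146 = -10098$)
$\left(a + J\right) + \left(-10\right)^{4} = \left(-10098 - 5198\right) + \left(-10\right)^{4} = -15296 + 10000 = -5296$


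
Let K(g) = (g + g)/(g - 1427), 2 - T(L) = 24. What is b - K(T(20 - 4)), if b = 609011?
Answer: 882456895/1449 ≈ 6.0901e+5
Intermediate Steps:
T(L) = -22 (T(L) = 2 - 1*24 = 2 - 24 = -22)
K(g) = 2*g/(-1427 + g) (K(g) = (2*g)/(-1427 + g) = 2*g/(-1427 + g))
b - K(T(20 - 4)) = 609011 - 2*(-22)/(-1427 - 22) = 609011 - 2*(-22)/(-1449) = 609011 - 2*(-22)*(-1)/1449 = 609011 - 1*44/1449 = 609011 - 44/1449 = 882456895/1449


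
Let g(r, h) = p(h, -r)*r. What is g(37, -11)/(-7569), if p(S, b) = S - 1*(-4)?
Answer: 259/7569 ≈ 0.034219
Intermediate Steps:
p(S, b) = 4 + S (p(S, b) = S + 4 = 4 + S)
g(r, h) = r*(4 + h) (g(r, h) = (4 + h)*r = r*(4 + h))
g(37, -11)/(-7569) = (37*(4 - 11))/(-7569) = (37*(-7))*(-1/7569) = -259*(-1/7569) = 259/7569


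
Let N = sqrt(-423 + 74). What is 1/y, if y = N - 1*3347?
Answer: -3347/11202758 - I*sqrt(349)/11202758 ≈ -0.00029877 - 1.6676e-6*I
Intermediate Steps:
N = I*sqrt(349) (N = sqrt(-349) = I*sqrt(349) ≈ 18.682*I)
y = -3347 + I*sqrt(349) (y = I*sqrt(349) - 1*3347 = I*sqrt(349) - 3347 = -3347 + I*sqrt(349) ≈ -3347.0 + 18.682*I)
1/y = 1/(-3347 + I*sqrt(349))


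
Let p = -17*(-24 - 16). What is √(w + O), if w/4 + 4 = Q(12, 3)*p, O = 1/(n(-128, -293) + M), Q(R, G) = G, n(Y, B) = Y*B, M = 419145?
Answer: √1698254550589593/456649 ≈ 90.244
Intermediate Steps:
n(Y, B) = B*Y
p = 680 (p = -17*(-40) = 680)
O = 1/456649 (O = 1/(-293*(-128) + 419145) = 1/(37504 + 419145) = 1/456649 ≈ 2.1899e-6)
w = 8144 (w = -16 + 4*(3*680) = -16 + 4*2040 = -16 + 8160 = 8144)
√(w + O) = √(8144 + 1/456649) = √(3718949457/456649) = √1698254550589593/456649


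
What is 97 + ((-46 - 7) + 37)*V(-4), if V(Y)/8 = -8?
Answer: 1121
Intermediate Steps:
V(Y) = -64 (V(Y) = 8*(-8) = -64)
97 + ((-46 - 7) + 37)*V(-4) = 97 + ((-46 - 7) + 37)*(-64) = 97 + (-53 + 37)*(-64) = 97 - 16*(-64) = 97 + 1024 = 1121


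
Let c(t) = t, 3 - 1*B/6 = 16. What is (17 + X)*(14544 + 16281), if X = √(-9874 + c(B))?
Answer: 524025 + 123300*I*√622 ≈ 5.2403e+5 + 3.0751e+6*I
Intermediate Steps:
B = -78 (B = 18 - 6*16 = 18 - 96 = -78)
X = 4*I*√622 (X = √(-9874 - 78) = √(-9952) = 4*I*√622 ≈ 99.76*I)
(17 + X)*(14544 + 16281) = (17 + 4*I*√622)*(14544 + 16281) = (17 + 4*I*√622)*30825 = 524025 + 123300*I*√622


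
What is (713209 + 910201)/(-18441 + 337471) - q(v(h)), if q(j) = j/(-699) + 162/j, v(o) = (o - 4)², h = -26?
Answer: 2302917059/371669950 ≈ 6.1961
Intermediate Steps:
v(o) = (-4 + o)²
q(j) = 162/j - j/699 (q(j) = j*(-1/699) + 162/j = -j/699 + 162/j = 162/j - j/699)
(713209 + 910201)/(-18441 + 337471) - q(v(h)) = (713209 + 910201)/(-18441 + 337471) - (162/((-4 - 26)²) - (-4 - 26)²/699) = 1623410/319030 - (162/((-30)²) - 1/699*(-30)²) = 1623410*(1/319030) - (162/900 - 1/699*900) = 162341/31903 - (162*(1/900) - 300/233) = 162341/31903 - (9/50 - 300/233) = 162341/31903 - 1*(-12903/11650) = 162341/31903 + 12903/11650 = 2302917059/371669950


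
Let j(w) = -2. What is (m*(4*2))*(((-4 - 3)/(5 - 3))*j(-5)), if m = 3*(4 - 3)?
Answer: 168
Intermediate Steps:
m = 3 (m = 3*1 = 3)
(m*(4*2))*(((-4 - 3)/(5 - 3))*j(-5)) = (3*(4*2))*(((-4 - 3)/(5 - 3))*(-2)) = (3*8)*(-7/2*(-2)) = 24*(-7*1/2*(-2)) = 24*(-7/2*(-2)) = 24*7 = 168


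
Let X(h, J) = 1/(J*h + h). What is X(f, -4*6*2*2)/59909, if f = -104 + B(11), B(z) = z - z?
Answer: 1/591900920 ≈ 1.6895e-9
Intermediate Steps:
B(z) = 0
f = -104 (f = -104 + 0 = -104)
X(h, J) = 1/(h + J*h)
X(f, -4*6*2*2)/59909 = (1/((-104)*(1 - 4*6*2*2)))/59909 = -1/(104*(1 - 48*2))*(1/59909) = -1/(104*(1 - 4*24))*(1/59909) = -1/(104*(1 - 96))*(1/59909) = -1/104/(-95)*(1/59909) = -1/104*(-1/95)*(1/59909) = (1/9880)*(1/59909) = 1/591900920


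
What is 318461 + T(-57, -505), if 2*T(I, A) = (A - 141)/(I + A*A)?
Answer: 81197363925/254968 ≈ 3.1846e+5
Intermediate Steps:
T(I, A) = (-141 + A)/(2*(I + A²)) (T(I, A) = ((A - 141)/(I + A*A))/2 = ((-141 + A)/(I + A²))/2 = (-141 + A)/(2*(I + A²)))
318461 + T(-57, -505) = 318461 + (-141 - 505)/(2*(-57 + (-505)²)) = 318461 + (½)*(-646)/(-57 + 255025) = 318461 + (½)*(-646)/254968 = 318461 + (½)*(1/254968)*(-646) = 318461 - 323/254968 = 81197363925/254968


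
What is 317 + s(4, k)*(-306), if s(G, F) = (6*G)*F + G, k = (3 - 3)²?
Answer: -907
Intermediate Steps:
k = 0 (k = 0² = 0)
s(G, F) = G + 6*F*G (s(G, F) = 6*F*G + G = G + 6*F*G)
317 + s(4, k)*(-306) = 317 + (4*(1 + 6*0))*(-306) = 317 + (4*(1 + 0))*(-306) = 317 + (4*1)*(-306) = 317 + 4*(-306) = 317 - 1224 = -907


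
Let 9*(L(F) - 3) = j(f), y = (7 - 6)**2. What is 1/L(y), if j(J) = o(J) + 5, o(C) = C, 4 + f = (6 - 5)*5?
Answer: 3/11 ≈ 0.27273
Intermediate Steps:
f = 1 (f = -4 + (6 - 5)*5 = -4 + 1*5 = -4 + 5 = 1)
y = 1 (y = 1**2 = 1)
j(J) = 5 + J (j(J) = J + 5 = 5 + J)
L(F) = 11/3 (L(F) = 3 + (5 + 1)/9 = 3 + (1/9)*6 = 3 + 2/3 = 11/3)
1/L(y) = 1/(11/3) = 3/11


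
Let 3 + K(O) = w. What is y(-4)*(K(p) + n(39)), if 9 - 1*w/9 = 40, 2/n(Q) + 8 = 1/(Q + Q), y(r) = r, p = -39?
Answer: 703368/623 ≈ 1129.0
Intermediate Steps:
n(Q) = 2/(-8 + 1/(2*Q)) (n(Q) = 2/(-8 + 1/(Q + Q)) = 2/(-8 + 1/(2*Q)))
w = -279 (w = 81 - 9*40 = 81 - 360 = -279)
K(O) = -282 (K(O) = -3 - 279 = -282)
y(-4)*(K(p) + n(39)) = -4*(-282 - 4*39/(-1 + 16*39)) = -4*(-282 - 4*39/(-1 + 624)) = -4*(-282 - 4*39/623) = -4*(-282 - 4*39*1/623) = -4*(-282 - 156/623) = -4*(-175842/623) = 703368/623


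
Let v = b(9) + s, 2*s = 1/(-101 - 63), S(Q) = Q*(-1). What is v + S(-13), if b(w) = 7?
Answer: 6559/328 ≈ 19.997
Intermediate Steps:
S(Q) = -Q
s = -1/328 (s = 1/(2*(-101 - 63)) = (1/2)/(-164) = (1/2)*(-1/164) = -1/328 ≈ -0.0030488)
v = 2295/328 (v = 7 - 1/328 = 2295/328 ≈ 6.9969)
v + S(-13) = 2295/328 - 1*(-13) = 2295/328 + 13 = 6559/328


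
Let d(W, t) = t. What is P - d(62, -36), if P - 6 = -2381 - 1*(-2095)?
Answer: -244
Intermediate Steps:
P = -280 (P = 6 + (-2381 - 1*(-2095)) = 6 + (-2381 + 2095) = 6 - 286 = -280)
P - d(62, -36) = -280 - 1*(-36) = -280 + 36 = -244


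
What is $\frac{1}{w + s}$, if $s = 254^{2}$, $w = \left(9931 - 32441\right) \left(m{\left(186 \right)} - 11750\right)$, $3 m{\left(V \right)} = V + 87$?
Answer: $\frac{1}{262508606} \approx 3.8094 \cdot 10^{-9}$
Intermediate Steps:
$m{\left(V \right)} = 29 + \frac{V}{3}$ ($m{\left(V \right)} = \frac{V + 87}{3} = \frac{87 + V}{3} = 29 + \frac{V}{3}$)
$w = 262444090$ ($w = \left(9931 - 32441\right) \left(\left(29 + \frac{1}{3} \cdot 186\right) - 11750\right) = - 22510 \left(\left(29 + 62\right) - 11750\right) = - 22510 \left(91 - 11750\right) = \left(-22510\right) \left(-11659\right) = 262444090$)
$s = 64516$
$\frac{1}{w + s} = \frac{1}{262444090 + 64516} = \frac{1}{262508606}$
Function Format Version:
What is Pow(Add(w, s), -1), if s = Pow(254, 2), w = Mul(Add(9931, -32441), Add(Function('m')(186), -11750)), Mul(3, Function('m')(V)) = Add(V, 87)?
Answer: Rational(1, 262508606) ≈ 3.8094e-9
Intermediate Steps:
Function('m')(V) = Add(29, Mul(Rational(1, 3), V)) (Function('m')(V) = Mul(Rational(1, 3), Add(V, 87)) = Mul(Rational(1, 3), Add(87, V)) = Add(29, Mul(Rational(1, 3), V)))
w = 262444090 (w = Mul(Add(9931, -32441), Add(Add(29, Mul(Rational(1, 3), 186)), -11750)) = Mul(-22510, Add(Add(29, 62), -11750)) = Mul(-22510, Add(91, -11750)) = Mul(-22510, -11659) = 262444090)
s = 64516
Pow(Add(w, s), -1) = Pow(Add(262444090, 64516), -1) = Pow(262508606, -1) = Rational(1, 262508606)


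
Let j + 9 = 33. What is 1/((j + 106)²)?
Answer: 1/16900 ≈ 5.9172e-5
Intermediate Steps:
j = 24 (j = -9 + 33 = 24)
1/((j + 106)²) = 1/((24 + 106)²) = 1/(130²) = 1/16900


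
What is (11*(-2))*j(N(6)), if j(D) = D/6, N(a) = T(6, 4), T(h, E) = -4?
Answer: 44/3 ≈ 14.667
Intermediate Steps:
N(a) = -4
j(D) = D/6 (j(D) = D*(⅙) = D/6)
(11*(-2))*j(N(6)) = (11*(-2))*((⅙)*(-4)) = -22*(-⅔) = 44/3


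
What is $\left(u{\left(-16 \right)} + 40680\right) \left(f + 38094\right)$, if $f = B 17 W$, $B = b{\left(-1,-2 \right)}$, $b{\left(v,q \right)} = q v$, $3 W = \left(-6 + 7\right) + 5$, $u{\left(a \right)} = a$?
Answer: $1551819568$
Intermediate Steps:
$W = 2$ ($W = \frac{\left(-6 + 7\right) + 5}{3} = \frac{1 + 5}{3} = \frac{1}{3} \cdot 6 = 2$)
$B = 2$ ($B = \left(-2\right) \left(-1\right) = 2$)
$f = 68$ ($f = 2 \cdot 17 \cdot 2 = 34 \cdot 2 = 68$)
$\left(u{\left(-16 \right)} + 40680\right) \left(f + 38094\right) = \left(-16 + 40680\right) \left(68 + 38094\right) = 40664 \cdot 38162 = 1551819568$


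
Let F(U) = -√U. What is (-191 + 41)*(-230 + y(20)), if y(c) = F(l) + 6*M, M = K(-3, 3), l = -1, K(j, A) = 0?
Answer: 34500 + 150*I ≈ 34500.0 + 150.0*I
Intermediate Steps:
M = 0
y(c) = -I (y(c) = -√(-1) + 6*0 = -I + 0 = -I)
(-191 + 41)*(-230 + y(20)) = (-191 + 41)*(-230 - I) = -150*(-230 - I) = 34500 + 150*I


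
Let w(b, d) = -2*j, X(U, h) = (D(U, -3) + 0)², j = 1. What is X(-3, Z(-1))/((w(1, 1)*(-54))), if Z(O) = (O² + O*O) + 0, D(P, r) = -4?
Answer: 4/27 ≈ 0.14815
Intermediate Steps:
Z(O) = 2*O² (Z(O) = (O² + O²) + 0 = 2*O² + 0 = 2*O²)
X(U, h) = 16 (X(U, h) = (-4 + 0)² = (-4)² = 16)
w(b, d) = -2 (w(b, d) = -2*1 = -2)
X(-3, Z(-1))/((w(1, 1)*(-54))) = 16/((-2*(-54))) = 16/108 = 16*(1/108) = 4/27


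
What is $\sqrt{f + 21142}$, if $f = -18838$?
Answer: $48$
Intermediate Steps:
$\sqrt{f + 21142} = \sqrt{-18838 + 21142} = \sqrt{2304} = 48$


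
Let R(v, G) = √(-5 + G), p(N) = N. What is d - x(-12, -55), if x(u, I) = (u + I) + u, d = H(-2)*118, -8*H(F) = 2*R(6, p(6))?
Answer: 99/2 ≈ 49.500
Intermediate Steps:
H(F) = -¼ (H(F) = -√(-5 + 6)/4 = -√1/4 = -1/4 = -⅛*2 = -¼)
d = -59/2 (d = -¼*118 = -59/2 ≈ -29.500)
x(u, I) = I + 2*u (x(u, I) = (I + u) + u = I + 2*u)
d - x(-12, -55) = -59/2 - (-55 + 2*(-12)) = -59/2 - (-55 - 24) = -59/2 - 1*(-79) = -59/2 + 79 = 99/2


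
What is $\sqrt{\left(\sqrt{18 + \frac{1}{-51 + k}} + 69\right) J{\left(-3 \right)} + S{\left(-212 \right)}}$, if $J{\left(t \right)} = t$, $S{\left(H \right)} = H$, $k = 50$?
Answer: $\sqrt{-419 - 3 \sqrt{17}} \approx 20.769 i$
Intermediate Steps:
$\sqrt{\left(\sqrt{18 + \frac{1}{-51 + k}} + 69\right) J{\left(-3 \right)} + S{\left(-212 \right)}} = \sqrt{\left(\sqrt{18 + \frac{1}{-51 + 50}} + 69\right) \left(-3\right) - 212} = \sqrt{\left(\sqrt{18 + \frac{1}{-1}} + 69\right) \left(-3\right) - 212} = \sqrt{\left(\sqrt{18 - 1} + 69\right) \left(-3\right) - 212} = \sqrt{\left(\sqrt{17} + 69\right) \left(-3\right) - 212} = \sqrt{\left(69 + \sqrt{17}\right) \left(-3\right) - 212} = \sqrt{\left(-207 - 3 \sqrt{17}\right) - 212} = \sqrt{-419 - 3 \sqrt{17}}$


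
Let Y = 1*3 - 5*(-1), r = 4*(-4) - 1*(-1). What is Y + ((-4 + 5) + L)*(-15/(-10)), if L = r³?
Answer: -5053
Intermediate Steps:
r = -15 (r = -16 + 1 = -15)
Y = 8 (Y = 3 + 5 = 8)
L = -3375 (L = (-15)³ = -3375)
Y + ((-4 + 5) + L)*(-15/(-10)) = 8 + ((-4 + 5) - 3375)*(-15/(-10)) = 8 + (1 - 3375)*(-15*(-⅒)) = 8 - 3374*3/2 = 8 - 5061 = -5053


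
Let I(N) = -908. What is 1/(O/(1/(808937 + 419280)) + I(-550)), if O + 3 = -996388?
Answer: -1/1223784365755 ≈ -8.1714e-13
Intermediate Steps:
O = -996391 (O = -3 - 996388 = -996391)
1/(O/(1/(808937 + 419280)) + I(-550)) = 1/(-996391/(1/(808937 + 419280)) - 908) = 1/(-996391/(1/1228217) - 908) = 1/(-996391/1/1228217 - 908) = 1/(-996391*1228217 - 908) = 1/(-1223784364847 - 908) = 1/(-1223784365755) = -1/1223784365755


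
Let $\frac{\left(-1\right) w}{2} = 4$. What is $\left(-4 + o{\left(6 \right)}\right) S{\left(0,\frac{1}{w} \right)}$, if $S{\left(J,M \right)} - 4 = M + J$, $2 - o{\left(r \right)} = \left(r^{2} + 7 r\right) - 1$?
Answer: $- \frac{2449}{8} \approx -306.13$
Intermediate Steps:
$w = -8$ ($w = \left(-2\right) 4 = -8$)
$o{\left(r \right)} = 3 - r^{2} - 7 r$ ($o{\left(r \right)} = 2 - \left(\left(r^{2} + 7 r\right) - 1\right) = 2 - \left(-1 + r^{2} + 7 r\right) = 3 - r^{2} - 7 r$)
$S{\left(J,M \right)} = 4 + J + M$ ($S{\left(J,M \right)} = 4 + \left(M + J\right) = 4 + \left(J + M\right) = 4 + J + M$)
$\left(-4 + o{\left(6 \right)}\right) S{\left(0,\frac{1}{w} \right)} = \left(-4 - 75\right) \left(4 + 0 + \frac{1}{-8}\right) = \left(-4 - 75\right) \left(4 + 0 - \frac{1}{8}\right) = \left(-4 - 75\right) \frac{31}{8} = \left(-79\right) \frac{31}{8} = - \frac{2449}{8}$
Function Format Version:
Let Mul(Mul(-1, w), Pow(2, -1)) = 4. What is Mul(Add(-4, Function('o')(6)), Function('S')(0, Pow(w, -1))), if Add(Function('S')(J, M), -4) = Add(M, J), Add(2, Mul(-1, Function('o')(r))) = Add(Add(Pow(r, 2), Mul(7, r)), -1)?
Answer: Rational(-2449, 8) ≈ -306.13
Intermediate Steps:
w = -8 (w = Mul(-2, 4) = -8)
Function('o')(r) = Add(3, Mul(-1, Pow(r, 2)), Mul(-7, r)) (Function('o')(r) = Add(2, Mul(-1, Add(Add(Pow(r, 2), Mul(7, r)), -1))) = Add(2, Mul(-1, Add(-1, Pow(r, 2), Mul(7, r)))) = Add(2, Add(1, Mul(-1, Pow(r, 2)), Mul(-7, r))) = Add(3, Mul(-1, Pow(r, 2)), Mul(-7, r)))
Function('S')(J, M) = Add(4, J, M) (Function('S')(J, M) = Add(4, Add(M, J)) = Add(4, Add(J, M)) = Add(4, J, M))
Mul(Add(-4, Function('o')(6)), Function('S')(0, Pow(w, -1))) = Mul(Add(-4, Add(3, Mul(-1, Pow(6, 2)), Mul(-7, 6))), Add(4, 0, Pow(-8, -1))) = Mul(Add(-4, Add(3, Mul(-1, 36), -42)), Add(4, 0, Rational(-1, 8))) = Mul(Add(-4, Add(3, -36, -42)), Rational(31, 8)) = Mul(Add(-4, -75), Rational(31, 8)) = Mul(-79, Rational(31, 8)) = Rational(-2449, 8)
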